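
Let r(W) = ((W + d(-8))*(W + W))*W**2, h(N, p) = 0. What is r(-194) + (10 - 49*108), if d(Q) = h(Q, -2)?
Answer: 2832931710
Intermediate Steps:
d(Q) = 0
r(W) = 2*W**4 (r(W) = ((W + 0)*(W + W))*W**2 = (W*(2*W))*W**2 = (2*W**2)*W**2 = 2*W**4)
r(-194) + (10 - 49*108) = 2*(-194)**4 + (10 - 49*108) = 2*1416468496 + (10 - 5292) = 2832936992 - 5282 = 2832931710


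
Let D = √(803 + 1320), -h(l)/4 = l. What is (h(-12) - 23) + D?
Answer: 25 + √2123 ≈ 71.076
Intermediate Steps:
h(l) = -4*l
D = √2123 ≈ 46.076
(h(-12) - 23) + D = (-4*(-12) - 23) + √2123 = (48 - 23) + √2123 = 25 + √2123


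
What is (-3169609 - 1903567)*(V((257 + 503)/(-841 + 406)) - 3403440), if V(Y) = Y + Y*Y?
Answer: 130688197076476480/7569 ≈ 1.7266e+13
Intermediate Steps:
V(Y) = Y + Y²
(-3169609 - 1903567)*(V((257 + 503)/(-841 + 406)) - 3403440) = (-3169609 - 1903567)*(((257 + 503)/(-841 + 406))*(1 + (257 + 503)/(-841 + 406)) - 3403440) = -5073176*((760/(-435))*(1 + 760/(-435)) - 3403440) = -5073176*((760*(-1/435))*(1 + 760*(-1/435)) - 3403440) = -5073176*(-152*(1 - 152/87)/87 - 3403440) = -5073176*(-152/87*(-65/87) - 3403440) = -5073176*(9880/7569 - 3403440) = -5073176*(-25760627480/7569) = 130688197076476480/7569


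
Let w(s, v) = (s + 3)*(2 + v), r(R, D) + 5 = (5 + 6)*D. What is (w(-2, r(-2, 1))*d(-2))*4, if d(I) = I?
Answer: -64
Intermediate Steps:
r(R, D) = -5 + 11*D (r(R, D) = -5 + (5 + 6)*D = -5 + 11*D)
w(s, v) = (2 + v)*(3 + s) (w(s, v) = (3 + s)*(2 + v) = (2 + v)*(3 + s))
(w(-2, r(-2, 1))*d(-2))*4 = ((6 + 2*(-2) + 3*(-5 + 11*1) - 2*(-5 + 11*1))*(-2))*4 = ((6 - 4 + 3*(-5 + 11) - 2*(-5 + 11))*(-2))*4 = ((6 - 4 + 3*6 - 2*6)*(-2))*4 = ((6 - 4 + 18 - 12)*(-2))*4 = (8*(-2))*4 = -16*4 = -64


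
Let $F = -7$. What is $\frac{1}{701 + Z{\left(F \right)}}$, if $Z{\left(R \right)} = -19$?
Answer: $\frac{1}{682} \approx 0.0014663$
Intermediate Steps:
$\frac{1}{701 + Z{\left(F \right)}} = \frac{1}{701 - 19} = \frac{1}{682}$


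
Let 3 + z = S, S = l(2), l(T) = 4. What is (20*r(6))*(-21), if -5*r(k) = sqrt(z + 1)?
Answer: 84*sqrt(2) ≈ 118.79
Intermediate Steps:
S = 4
z = 1 (z = -3 + 4 = 1)
r(k) = -sqrt(2)/5 (r(k) = -sqrt(1 + 1)/5 = -sqrt(2)/5)
(20*r(6))*(-21) = (20*(-sqrt(2)/5))*(-21) = -4*sqrt(2)*(-21) = 84*sqrt(2)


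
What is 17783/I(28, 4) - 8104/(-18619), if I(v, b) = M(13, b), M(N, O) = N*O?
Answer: 331523085/968188 ≈ 342.42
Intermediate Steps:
I(v, b) = 13*b
17783/I(28, 4) - 8104/(-18619) = 17783/((13*4)) - 8104/(-18619) = 17783/52 - 8104*(-1/18619) = 17783*(1/52) + 8104/18619 = 17783/52 + 8104/18619 = 331523085/968188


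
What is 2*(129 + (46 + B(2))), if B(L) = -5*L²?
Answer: 310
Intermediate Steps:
2*(129 + (46 + B(2))) = 2*(129 + (46 - 5*2²)) = 2*(129 + (46 - 5*4)) = 2*(129 + (46 - 20)) = 2*(129 + 26) = 2*155 = 310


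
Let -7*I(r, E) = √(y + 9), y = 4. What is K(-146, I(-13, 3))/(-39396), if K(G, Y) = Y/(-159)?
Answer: -√13/43847748 ≈ -8.2229e-8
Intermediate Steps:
I(r, E) = -√13/7 (I(r, E) = -√(4 + 9)/7 = -√13/7)
K(G, Y) = -Y/159 (K(G, Y) = Y*(-1/159) = -Y/159)
K(-146, I(-13, 3))/(-39396) = -(-1)*√13/1113/(-39396) = (√13/1113)*(-1/39396) = -√13/43847748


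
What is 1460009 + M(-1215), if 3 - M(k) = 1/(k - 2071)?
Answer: 4797599433/3286 ≈ 1.4600e+6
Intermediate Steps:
M(k) = 3 - 1/(-2071 + k) (M(k) = 3 - 1/(k - 2071) = 3 - 1/(-2071 + k))
1460009 + M(-1215) = 1460009 + (-6214 + 3*(-1215))/(-2071 - 1215) = 1460009 + (-6214 - 3645)/(-3286) = 1460009 - 1/3286*(-9859) = 1460009 + 9859/3286 = 4797599433/3286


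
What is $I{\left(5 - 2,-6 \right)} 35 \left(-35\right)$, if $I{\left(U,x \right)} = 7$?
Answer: $-8575$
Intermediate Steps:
$I{\left(5 - 2,-6 \right)} 35 \left(-35\right) = 7 \cdot 35 \left(-35\right) = 245 \left(-35\right) = -8575$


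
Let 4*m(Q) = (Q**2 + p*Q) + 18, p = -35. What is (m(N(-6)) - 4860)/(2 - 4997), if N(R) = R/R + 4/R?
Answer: 87451/89910 ≈ 0.97265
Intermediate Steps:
N(R) = 1 + 4/R
m(Q) = 9/2 - 35*Q/4 + Q**2/4 (m(Q) = ((Q**2 - 35*Q) + 18)/4 = (18 + Q**2 - 35*Q)/4 = 9/2 - 35*Q/4 + Q**2/4)
(m(N(-6)) - 4860)/(2 - 4997) = ((9/2 - 35*(4 - 6)/(4*(-6)) + ((4 - 6)/(-6))**2/4) - 4860)/(2 - 4997) = ((9/2 - (-35)*(-2)/24 + (-1/6*(-2))**2/4) - 4860)/(-4995) = ((9/2 - 35/4*1/3 + (1/3)**2/4) - 4860)*(-1/4995) = ((9/2 - 35/12 + (1/4)*(1/9)) - 4860)*(-1/4995) = ((9/2 - 35/12 + 1/36) - 4860)*(-1/4995) = (29/18 - 4860)*(-1/4995) = -87451/18*(-1/4995) = 87451/89910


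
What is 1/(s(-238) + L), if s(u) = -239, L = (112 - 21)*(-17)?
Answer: -1/1786 ≈ -0.00055991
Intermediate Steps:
L = -1547 (L = 91*(-17) = -1547)
1/(s(-238) + L) = 1/(-239 - 1547) = 1/(-1786) = -1/1786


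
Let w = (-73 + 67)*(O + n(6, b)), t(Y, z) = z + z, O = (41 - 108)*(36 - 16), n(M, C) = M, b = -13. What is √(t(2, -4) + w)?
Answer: 2*√1999 ≈ 89.420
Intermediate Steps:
O = -1340 (O = -67*20 = -1340)
t(Y, z) = 2*z
w = 8004 (w = (-73 + 67)*(-1340 + 6) = -6*(-1334) = 8004)
√(t(2, -4) + w) = √(2*(-4) + 8004) = √(-8 + 8004) = √7996 = 2*√1999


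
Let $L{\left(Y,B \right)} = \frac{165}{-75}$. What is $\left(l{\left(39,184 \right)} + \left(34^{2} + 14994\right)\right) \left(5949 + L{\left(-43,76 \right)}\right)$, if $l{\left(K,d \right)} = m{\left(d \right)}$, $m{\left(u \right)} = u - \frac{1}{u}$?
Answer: $\frac{8936419897}{92} \approx 9.7135 \cdot 10^{7}$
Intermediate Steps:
$L{\left(Y,B \right)} = - \frac{11}{5}$ ($L{\left(Y,B \right)} = 165 \left(- \frac{1}{75}\right) = - \frac{11}{5}$)
$l{\left(K,d \right)} = d - \frac{1}{d}$
$\left(l{\left(39,184 \right)} + \left(34^{2} + 14994\right)\right) \left(5949 + L{\left(-43,76 \right)}\right) = \left(\left(184 - \frac{1}{184}\right) + \left(34^{2} + 14994\right)\right) \left(5949 - \frac{11}{5}\right) = \left(\left(184 - \frac{1}{184}\right) + \left(1156 + 14994\right)\right) \frac{29734}{5} = \left(\left(184 - \frac{1}{184}\right) + 16150\right) \frac{29734}{5} = \left(\frac{33855}{184} + 16150\right) \frac{29734}{5} = \frac{3005455}{184} \cdot \frac{29734}{5} = \frac{8936419897}{92}$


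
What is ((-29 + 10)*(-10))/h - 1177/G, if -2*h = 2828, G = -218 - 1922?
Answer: 5877/14140 ≈ 0.41563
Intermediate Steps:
G = -2140
h = -1414 (h = -1/2*2828 = -1414)
((-29 + 10)*(-10))/h - 1177/G = ((-29 + 10)*(-10))/(-1414) - 1177/(-2140) = -19*(-10)*(-1/1414) - 1177*(-1/2140) = 190*(-1/1414) + 11/20 = -95/707 + 11/20 = 5877/14140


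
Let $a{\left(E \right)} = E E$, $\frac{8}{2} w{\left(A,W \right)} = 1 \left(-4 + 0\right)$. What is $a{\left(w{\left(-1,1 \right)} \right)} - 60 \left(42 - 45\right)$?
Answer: $181$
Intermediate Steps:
$w{\left(A,W \right)} = -1$ ($w{\left(A,W \right)} = \frac{1 \left(-4 + 0\right)}{4} = \frac{1 \left(-4\right)}{4} = \frac{1}{4} \left(-4\right) = -1$)
$a{\left(E \right)} = E^{2}$
$a{\left(w{\left(-1,1 \right)} \right)} - 60 \left(42 - 45\right) = \left(-1\right)^{2} - 60 \left(42 - 45\right) = 1 - -180 = 1 + 180 = 181$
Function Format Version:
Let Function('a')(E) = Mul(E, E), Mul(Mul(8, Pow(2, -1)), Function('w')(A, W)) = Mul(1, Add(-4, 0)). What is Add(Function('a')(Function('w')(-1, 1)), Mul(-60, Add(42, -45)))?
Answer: 181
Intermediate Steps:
Function('w')(A, W) = -1 (Function('w')(A, W) = Mul(Rational(1, 4), Mul(1, Add(-4, 0))) = Mul(Rational(1, 4), Mul(1, -4)) = Mul(Rational(1, 4), -4) = -1)
Function('a')(E) = Pow(E, 2)
Add(Function('a')(Function('w')(-1, 1)), Mul(-60, Add(42, -45))) = Add(Pow(-1, 2), Mul(-60, Add(42, -45))) = Add(1, Mul(-60, -3)) = Add(1, 180) = 181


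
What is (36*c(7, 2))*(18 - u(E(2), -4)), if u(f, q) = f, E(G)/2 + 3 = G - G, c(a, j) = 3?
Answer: 2592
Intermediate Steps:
E(G) = -6 (E(G) = -6 + 2*(G - G) = -6 + 2*0 = -6 + 0 = -6)
(36*c(7, 2))*(18 - u(E(2), -4)) = (36*3)*(18 - 1*(-6)) = 108*(18 + 6) = 108*24 = 2592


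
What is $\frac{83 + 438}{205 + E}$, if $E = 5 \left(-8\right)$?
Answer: $\frac{521}{165} \approx 3.1576$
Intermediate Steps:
$E = -40$
$\frac{83 + 438}{205 + E} = \frac{83 + 438}{205 - 40} = \frac{521}{165}$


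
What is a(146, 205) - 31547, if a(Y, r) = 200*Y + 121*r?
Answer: 22458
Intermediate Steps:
a(Y, r) = 121*r + 200*Y
a(146, 205) - 31547 = (121*205 + 200*146) - 31547 = (24805 + 29200) - 31547 = 54005 - 31547 = 22458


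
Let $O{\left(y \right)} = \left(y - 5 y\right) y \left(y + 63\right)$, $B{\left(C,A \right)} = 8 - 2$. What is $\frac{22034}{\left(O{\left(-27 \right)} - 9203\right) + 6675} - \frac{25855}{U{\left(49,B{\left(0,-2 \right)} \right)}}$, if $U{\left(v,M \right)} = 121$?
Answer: $- \frac{1391091017}{6503992} \approx -213.88$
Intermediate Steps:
$B{\left(C,A \right)} = 6$ ($B{\left(C,A \right)} = 8 - 2 = 6$)
$O{\left(y \right)} = - 4 y^{2} \left(63 + y\right)$ ($O{\left(y \right)} = - 4 y y \left(63 + y\right) = - 4 y^{2} \left(63 + y\right)$)
$\frac{22034}{\left(O{\left(-27 \right)} - 9203\right) + 6675} - \frac{25855}{U{\left(49,B{\left(0,-2 \right)} \right)}} = \frac{22034}{\left(4 \left(-27\right)^{2} \left(-63 - -27\right) - 9203\right) + 6675} - \frac{25855}{121} = \frac{22034}{\left(4 \cdot 729 \left(-63 + 27\right) - 9203\right) + 6675} - \frac{25855}{121} = \frac{22034}{\left(4 \cdot 729 \left(-36\right) - 9203\right) + 6675} - \frac{25855}{121} = \frac{22034}{\left(-104976 - 9203\right) + 6675} - \frac{25855}{121} = \frac{22034}{-114179 + 6675} - \frac{25855}{121} = \frac{22034}{-107504} - \frac{25855}{121} = 22034 \left(- \frac{1}{107504}\right) - \frac{25855}{121} = - \frac{11017}{53752} - \frac{25855}{121} = - \frac{1391091017}{6503992}$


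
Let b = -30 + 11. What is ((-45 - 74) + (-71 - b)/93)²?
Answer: 123632161/8649 ≈ 14294.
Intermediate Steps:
b = -19
((-45 - 74) + (-71 - b)/93)² = ((-45 - 74) + (-71 - 1*(-19))/93)² = (-119 + (-71 + 19)*(1/93))² = (-119 - 52*1/93)² = (-119 - 52/93)² = (-11119/93)² = 123632161/8649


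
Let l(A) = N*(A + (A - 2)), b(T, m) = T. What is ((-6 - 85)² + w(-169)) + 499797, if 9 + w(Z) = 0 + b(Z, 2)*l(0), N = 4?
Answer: 509421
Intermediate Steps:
l(A) = -8 + 8*A (l(A) = 4*(A + (A - 2)) = 4*(A + (-2 + A)) = 4*(-2 + 2*A) = -8 + 8*A)
w(Z) = -9 - 8*Z (w(Z) = -9 + (0 + Z*(-8 + 8*0)) = -9 + (0 + Z*(-8 + 0)) = -9 + (0 + Z*(-8)) = -9 + (0 - 8*Z) = -9 - 8*Z)
((-6 - 85)² + w(-169)) + 499797 = ((-6 - 85)² + (-9 - 8*(-169))) + 499797 = ((-91)² + (-9 + 1352)) + 499797 = (8281 + 1343) + 499797 = 9624 + 499797 = 509421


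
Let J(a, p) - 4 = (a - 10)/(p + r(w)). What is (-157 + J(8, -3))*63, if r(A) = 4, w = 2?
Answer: -9765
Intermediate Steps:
J(a, p) = 4 + (-10 + a)/(4 + p) (J(a, p) = 4 + (a - 10)/(p + 4) = 4 + (-10 + a)/(4 + p))
(-157 + J(8, -3))*63 = (-157 + (6 + 8 + 4*(-3))/(4 - 3))*63 = (-157 + (6 + 8 - 12)/1)*63 = (-157 + 1*2)*63 = (-157 + 2)*63 = -155*63 = -9765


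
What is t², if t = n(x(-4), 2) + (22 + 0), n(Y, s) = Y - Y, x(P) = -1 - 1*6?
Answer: 484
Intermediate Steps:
x(P) = -7 (x(P) = -1 - 6 = -7)
n(Y, s) = 0
t = 22 (t = 0 + (22 + 0) = 0 + 22 = 22)
t² = 22² = 484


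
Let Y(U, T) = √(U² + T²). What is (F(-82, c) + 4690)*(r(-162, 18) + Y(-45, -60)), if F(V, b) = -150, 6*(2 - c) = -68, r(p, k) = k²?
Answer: 1811460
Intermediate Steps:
c = 40/3 (c = 2 - ⅙*(-68) = 2 + 34/3 = 40/3 ≈ 13.333)
Y(U, T) = √(T² + U²)
(F(-82, c) + 4690)*(r(-162, 18) + Y(-45, -60)) = (-150 + 4690)*(18² + √((-60)² + (-45)²)) = 4540*(324 + √(3600 + 2025)) = 4540*(324 + √5625) = 4540*(324 + 75) = 4540*399 = 1811460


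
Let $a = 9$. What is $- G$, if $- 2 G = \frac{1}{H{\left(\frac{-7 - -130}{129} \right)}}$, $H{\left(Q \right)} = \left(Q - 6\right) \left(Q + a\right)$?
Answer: $- \frac{1849}{185752} \approx -0.0099541$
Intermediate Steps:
$H{\left(Q \right)} = \left(-6 + Q\right) \left(9 + Q\right)$ ($H{\left(Q \right)} = \left(Q - 6\right) \left(Q + 9\right) = \left(-6 + Q\right) \left(9 + Q\right)$)
$G = \frac{1849}{185752}$ ($G = - \frac{1}{2 \left(-54 + \left(\frac{-7 - -130}{129}\right)^{2} + 3 \frac{-7 - -130}{129}\right)} = - \frac{1}{2 \left(-54 + \left(\left(-7 + 130\right) \frac{1}{129}\right)^{2} + 3 \left(-7 + 130\right) \frac{1}{129}\right)} = - \frac{1}{2 \left(-54 + \left(123 \cdot \frac{1}{129}\right)^{2} + 3 \cdot 123 \cdot \frac{1}{129}\right)} = - \frac{1}{2 \left(-54 + \left(\frac{41}{43}\right)^{2} + 3 \cdot \frac{41}{43}\right)} = - \frac{1}{2 \left(-54 + \frac{1681}{1849} + \frac{123}{43}\right)} = - \frac{1}{2 \left(- \frac{92876}{1849}\right)} = \left(- \frac{1}{2}\right) \left(- \frac{1849}{92876}\right) = \frac{1849}{185752} \approx 0.0099541$)
$- G = \left(-1\right) \frac{1849}{185752} = - \frac{1849}{185752}$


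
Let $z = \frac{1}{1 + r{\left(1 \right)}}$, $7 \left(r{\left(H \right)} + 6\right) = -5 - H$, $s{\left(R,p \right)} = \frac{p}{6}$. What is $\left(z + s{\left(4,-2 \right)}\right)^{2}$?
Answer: $\frac{3844}{15129} \approx 0.25408$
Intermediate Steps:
$s{\left(R,p \right)} = \frac{p}{6}$ ($s{\left(R,p \right)} = p \frac{1}{6} = \frac{p}{6}$)
$r{\left(H \right)} = - \frac{47}{7} - \frac{H}{7}$ ($r{\left(H \right)} = -6 + \frac{-5 - H}{7} = -6 - \left(\frac{5}{7} + \frac{H}{7}\right) = - \frac{47}{7} - \frac{H}{7}$)
$z = - \frac{7}{41}$ ($z = \frac{1}{1 - \frac{48}{7}} = \frac{1}{- \frac{41}{7}} = - \frac{7}{41} \approx -0.17073$)
$\left(z + s{\left(4,-2 \right)}\right)^{2} = \left(- \frac{7}{41} + \frac{1}{6} \left(-2\right)\right)^{2} = \left(- \frac{7}{41} - \frac{1}{3}\right)^{2} = \left(- \frac{62}{123}\right)^{2} = \frac{3844}{15129}$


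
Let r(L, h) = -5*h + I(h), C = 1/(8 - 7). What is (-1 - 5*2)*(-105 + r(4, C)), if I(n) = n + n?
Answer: 1188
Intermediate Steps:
I(n) = 2*n
C = 1 (C = 1/1 = 1)
r(L, h) = -3*h (r(L, h) = -5*h + 2*h = -3*h)
(-1 - 5*2)*(-105 + r(4, C)) = (-1 - 5*2)*(-105 - 3*1) = (-1 - 10)*(-105 - 3) = -11*(-108) = 1188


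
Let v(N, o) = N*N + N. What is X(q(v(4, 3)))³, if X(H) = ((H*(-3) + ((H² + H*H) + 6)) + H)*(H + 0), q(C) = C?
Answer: 3595640768000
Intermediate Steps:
v(N, o) = N + N² (v(N, o) = N² + N = N + N²)
X(H) = H*(6 - 2*H + 2*H²) (X(H) = ((-3*H + ((H² + H²) + 6)) + H)*H = ((-3*H + (2*H² + 6)) + H)*H = ((-3*H + (6 + 2*H²)) + H)*H = ((6 - 3*H + 2*H²) + H)*H = (6 - 2*H + 2*H²)*H = H*(6 - 2*H + 2*H²))
X(q(v(4, 3)))³ = (2*(4*(1 + 4))*(3 + (4*(1 + 4))² - 4*(1 + 4)))³ = (2*(4*5)*(3 + (4*5)² - 4*5))³ = (2*20*(3 + 20² - 1*20))³ = (2*20*(3 + 400 - 20))³ = (2*20*383)³ = 15320³ = 3595640768000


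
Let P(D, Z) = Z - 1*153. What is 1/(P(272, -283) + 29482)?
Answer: 1/29046 ≈ 3.4428e-5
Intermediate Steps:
P(D, Z) = -153 + Z (P(D, Z) = Z - 153 = -153 + Z)
1/(P(272, -283) + 29482) = 1/((-153 - 283) + 29482) = 1/(-436 + 29482) = 1/29046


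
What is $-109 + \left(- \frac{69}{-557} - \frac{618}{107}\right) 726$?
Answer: $- \frac{251044309}{59599} \approx -4212.2$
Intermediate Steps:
$-109 + \left(- \frac{69}{-557} - \frac{618}{107}\right) 726 = -109 + \left(\left(-69\right) \left(- \frac{1}{557}\right) - \frac{618}{107}\right) 726 = -109 + \left(\frac{69}{557} - \frac{618}{107}\right) 726 = -109 - \frac{244548018}{59599} = - \frac{251044309}{59599}$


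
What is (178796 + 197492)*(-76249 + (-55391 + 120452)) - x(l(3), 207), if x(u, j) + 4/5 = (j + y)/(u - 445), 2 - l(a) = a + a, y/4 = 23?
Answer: -9451248269989/2245 ≈ -4.2099e+9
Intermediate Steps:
y = 92 (y = 4*23 = 92)
l(a) = 2 - 2*a (l(a) = 2 - (a + a) = 2 - 2*a)
x(u, j) = -4/5 + (92 + j)/(-445 + u) (x(u, j) = -4/5 + (j + 92)/(u - 445) = -4/5 + (92 + j)/(-445 + u))
(178796 + 197492)*(-76249 + (-55391 + 120452)) - x(l(3), 207) = (178796 + 197492)*(-76249 + (-55391 + 120452)) - (448 + 207 - 4*(2 - 2*3)/5)/(-445 + (2 - 2*3)) = 376288*(-76249 + 65061) - (448 + 207 - 4*(2 - 6)/5)/(-445 + (2 - 6)) = 376288*(-11188) - (448 + 207 - 4/5*(-4))/(-445 - 4) = -4209910144 - (448 + 207 + 16/5)/(-449) = -4209910144 - (-1)*3291/(449*5) = -4209910144 - 1*(-3291/2245) = -4209910144 + 3291/2245 = -9451248269989/2245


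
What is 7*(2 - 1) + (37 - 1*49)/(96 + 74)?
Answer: 589/85 ≈ 6.9294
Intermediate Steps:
7*(2 - 1) + (37 - 1*49)/(96 + 74) = 7*1 + (37 - 49)/170 = 7 - 12*1/170 = 7 - 6/85 = 589/85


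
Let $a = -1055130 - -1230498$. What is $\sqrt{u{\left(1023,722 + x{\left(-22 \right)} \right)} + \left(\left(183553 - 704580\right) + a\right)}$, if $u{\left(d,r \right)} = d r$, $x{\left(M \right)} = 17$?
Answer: $\sqrt{410338} \approx 640.58$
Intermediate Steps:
$a = 175368$ ($a = -1055130 + 1230498 = 175368$)
$\sqrt{u{\left(1023,722 + x{\left(-22 \right)} \right)} + \left(\left(183553 - 704580\right) + a\right)} = \sqrt{1023 \left(722 + 17\right) + \left(\left(183553 - 704580\right) + 175368\right)} = \sqrt{1023 \cdot 739 + \left(\left(183553 - 704580\right) + 175368\right)} = \sqrt{755997 + \left(-521027 + 175368\right)} = \sqrt{755997 - 345659} = \sqrt{410338}$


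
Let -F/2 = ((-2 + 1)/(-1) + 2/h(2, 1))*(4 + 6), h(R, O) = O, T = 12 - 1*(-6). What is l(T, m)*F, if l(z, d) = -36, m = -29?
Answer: 2160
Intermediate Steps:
T = 18 (T = 12 + 6 = 18)
F = -60 (F = -2*((-2 + 1)/(-1) + 2/1)*(4 + 6) = -2*(-1*(-1) + 2*1)*10 = -2*(1 + 2)*10 = -6*10 = -2*30 = -60)
l(T, m)*F = -36*(-60) = 2160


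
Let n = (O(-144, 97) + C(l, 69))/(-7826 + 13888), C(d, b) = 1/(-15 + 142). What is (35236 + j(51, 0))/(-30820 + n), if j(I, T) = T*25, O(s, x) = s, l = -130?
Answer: -27127280264/23727534967 ≈ -1.1433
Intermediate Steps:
C(d, b) = 1/127
j(I, T) = 25*T
n = -18287/769874 (n = (-144 + 1/127)/(-7826 + 13888) = -18287/127/6062 = -18287/127*1/6062 = -18287/769874 ≈ -0.023753)
(35236 + j(51, 0))/(-30820 + n) = (35236 + 25*0)/(-30820 - 18287/769874) = (35236 + 0)/(-23727534967/769874) = 35236*(-769874/23727534967) = -27127280264/23727534967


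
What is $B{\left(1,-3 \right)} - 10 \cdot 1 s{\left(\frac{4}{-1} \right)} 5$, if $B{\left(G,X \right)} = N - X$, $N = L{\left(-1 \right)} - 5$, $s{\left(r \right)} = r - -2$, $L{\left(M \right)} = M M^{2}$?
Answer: $97$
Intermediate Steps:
$L{\left(M \right)} = M^{3}$
$s{\left(r \right)} = 2 + r$ ($s{\left(r \right)} = r + 2 = 2 + r$)
$N = -6$ ($N = \left(-1\right)^{3} - 5 = -1 - 5 = -6$)
$B{\left(G,X \right)} = -6 - X$
$B{\left(1,-3 \right)} - 10 \cdot 1 s{\left(\frac{4}{-1} \right)} 5 = \left(-6 - -3\right) - 10 \cdot 1 \left(2 + \frac{4}{-1}\right) 5 = \left(-6 + 3\right) - 10 \cdot 1 \left(2 + 4 \left(-1\right)\right) 5 = -3 - 10 \cdot 1 \left(2 - 4\right) 5 = -3 - 10 \cdot 1 \left(-2\right) 5 = -3 - 10 \left(\left(-2\right) 5\right) = -3 - -100 = -3 + 100 = 97$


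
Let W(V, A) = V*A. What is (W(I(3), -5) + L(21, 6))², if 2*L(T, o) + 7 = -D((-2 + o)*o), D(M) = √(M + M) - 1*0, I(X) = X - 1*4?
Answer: 57/4 - 6*√3 ≈ 3.8577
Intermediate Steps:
I(X) = -4 + X (I(X) = X - 4 = -4 + X)
D(M) = √2*√M (D(M) = √(2*M) + 0 = √2*√M + 0 = √2*√M)
L(T, o) = -7/2 - √2*√(o*(-2 + o))/2 (L(T, o) = -7/2 + (-√2*√((-2 + o)*o))/2 = -7/2 + (-√2*√(o*(-2 + o)))/2 = -7/2 - √2*√(o*(-2 + o))/2)
W(V, A) = A*V
(W(I(3), -5) + L(21, 6))² = (-5*(-4 + 3) + (-7/2 - √2*√(6*(-2 + 6))/2))² = (-5*(-1) + (-7/2 - √2*√(6*4)/2))² = (5 + (-7/2 - √2*√24/2))² = (5 + (-7/2 - √2*2*√6/2))² = (5 + (-7/2 - 2*√3))² = (3/2 - 2*√3)²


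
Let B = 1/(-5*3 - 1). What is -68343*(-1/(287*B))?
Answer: -1093488/287 ≈ -3810.1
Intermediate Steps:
B = -1/16 (B = 1/(-15 - 1) = 1/(-16) = -1/16 ≈ -0.062500)
-68343*(-1/(287*B)) = -68343/(-1/16*(-7)*41) = -68343/((7/16)*41) = -68343/287/16 = -68343*16/287 = -1093488/287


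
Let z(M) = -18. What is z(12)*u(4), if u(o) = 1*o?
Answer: -72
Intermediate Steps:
u(o) = o
z(12)*u(4) = -18*4 = -72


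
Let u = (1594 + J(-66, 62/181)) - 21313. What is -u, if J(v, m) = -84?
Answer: 19803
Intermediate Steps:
u = -19803 (u = (1594 - 84) - 21313 = 1510 - 21313 = -19803)
-u = -1*(-19803) = 19803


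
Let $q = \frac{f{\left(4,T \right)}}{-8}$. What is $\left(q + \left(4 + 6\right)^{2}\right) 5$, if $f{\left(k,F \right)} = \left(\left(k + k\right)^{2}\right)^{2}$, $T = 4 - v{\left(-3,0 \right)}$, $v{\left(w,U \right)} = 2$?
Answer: $-2060$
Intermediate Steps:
$T = 2$ ($T = 4 - 2 = 2$)
$f{\left(k,F \right)} = 16 k^{4}$ ($f{\left(k,F \right)} = \left(\left(2 k\right)^{2}\right)^{2} = \left(4 k^{2}\right)^{2} = 16 k^{4}$)
$q = -512$ ($q = \frac{16 \cdot 4^{4}}{-8} = 16 \cdot 256 \left(- \frac{1}{8}\right) = 4096 \left(- \frac{1}{8}\right) = -512$)
$\left(q + \left(4 + 6\right)^{2}\right) 5 = \left(-512 + \left(4 + 6\right)^{2}\right) 5 = \left(-512 + 10^{2}\right) 5 = \left(-512 + 100\right) 5 = \left(-412\right) 5 = -2060$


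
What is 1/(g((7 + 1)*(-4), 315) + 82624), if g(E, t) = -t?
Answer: 1/82309 ≈ 1.2149e-5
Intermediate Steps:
1/(g((7 + 1)*(-4), 315) + 82624) = 1/(-1*315 + 82624) = 1/(-315 + 82624) = 1/82309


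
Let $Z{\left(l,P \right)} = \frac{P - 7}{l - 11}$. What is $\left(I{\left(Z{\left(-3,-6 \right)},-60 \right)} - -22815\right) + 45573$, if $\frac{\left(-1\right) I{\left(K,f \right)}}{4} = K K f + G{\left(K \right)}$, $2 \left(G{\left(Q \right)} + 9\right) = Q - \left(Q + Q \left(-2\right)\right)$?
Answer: $\frac{3362734}{49} \approx 68627.0$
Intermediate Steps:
$Z{\left(l,P \right)} = \frac{-7 + P}{-11 + l}$
$G{\left(Q \right)} = -9 + Q$ ($G{\left(Q \right)} = -9 + \frac{Q - \left(Q + Q \left(-2\right)\right)}{2} = -9 + \frac{Q - \left(Q - 2 Q\right)}{2} = -9 + \frac{Q - - Q}{2} = -9 + \frac{Q + Q}{2} = -9 + \frac{2 Q}{2} = -9 + Q$)
$I{\left(K,f \right)} = 36 - 4 K - 4 f K^{2}$ ($I{\left(K,f \right)} = - 4 \left(K K f + \left(-9 + K\right)\right) = - 4 \left(K^{2} f + \left(-9 + K\right)\right) = - 4 \left(f K^{2} + \left(-9 + K\right)\right) = - 4 \left(-9 + K + f K^{2}\right) = 36 - 4 K - 4 f K^{2}$)
$\left(I{\left(Z{\left(-3,-6 \right)},-60 \right)} - -22815\right) + 45573 = \left(\left(36 - 4 \frac{-7 - 6}{-11 - 3} - - 240 \left(\frac{-7 - 6}{-11 - 3}\right)^{2}\right) - -22815\right) + 45573 = \left(\left(36 - 4 \frac{1}{-14} \left(-13\right) - - 240 \left(\frac{1}{-14} \left(-13\right)\right)^{2}\right) + 22815\right) + 45573 = \left(\left(36 - 4 \left(\left(- \frac{1}{14}\right) \left(-13\right)\right) - - 240 \left(\left(- \frac{1}{14}\right) \left(-13\right)\right)^{2}\right) + 22815\right) + 45573 = \left(\left(36 - \frac{26}{7} - - 240 \left(\frac{13}{14}\right)^{2}\right) + 22815\right) + 45573 = \left(\left(36 - \frac{26}{7} - \left(-240\right) \frac{169}{196}\right) + 22815\right) + 45573 = \left(\left(36 - \frac{26}{7} + \frac{10140}{49}\right) + 22815\right) + 45573 = \left(\frac{11722}{49} + 22815\right) + 45573 = \frac{1129657}{49} + 45573 = \frac{3362734}{49}$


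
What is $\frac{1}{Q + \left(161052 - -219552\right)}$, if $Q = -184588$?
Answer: $\frac{1}{196016} \approx 5.1016 \cdot 10^{-6}$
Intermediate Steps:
$\frac{1}{Q + \left(161052 - -219552\right)} = \frac{1}{-184588 + \left(161052 - -219552\right)} = \frac{1}{-184588 + \left(161052 + 219552\right)} = \frac{1}{-184588 + 380604} = \frac{1}{196016}$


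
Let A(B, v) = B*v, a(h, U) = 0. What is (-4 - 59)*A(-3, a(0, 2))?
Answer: 0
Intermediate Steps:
(-4 - 59)*A(-3, a(0, 2)) = (-4 - 59)*(-3*0) = -63*0 = 0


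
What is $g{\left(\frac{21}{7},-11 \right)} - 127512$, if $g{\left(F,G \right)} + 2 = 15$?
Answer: $-127499$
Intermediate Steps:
$g{\left(F,G \right)} = 13$ ($g{\left(F,G \right)} = -2 + 15 = 13$)
$g{\left(\frac{21}{7},-11 \right)} - 127512 = 13 - 127512 = -127499$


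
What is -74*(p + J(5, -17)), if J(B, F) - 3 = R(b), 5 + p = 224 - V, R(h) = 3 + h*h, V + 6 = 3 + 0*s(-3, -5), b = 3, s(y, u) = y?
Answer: -17538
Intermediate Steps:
V = -3 (V = -6 + (3 + 0*(-3)) = -6 + (3 + 0) = -6 + 3 = -3)
R(h) = 3 + h**2
p = 222 (p = -5 + (224 - 1*(-3)) = -5 + (224 + 3) = -5 + 227 = 222)
J(B, F) = 15 (J(B, F) = 3 + (3 + 3**2) = 3 + (3 + 9) = 3 + 12 = 15)
-74*(p + J(5, -17)) = -74*(222 + 15) = -74*237 = -17538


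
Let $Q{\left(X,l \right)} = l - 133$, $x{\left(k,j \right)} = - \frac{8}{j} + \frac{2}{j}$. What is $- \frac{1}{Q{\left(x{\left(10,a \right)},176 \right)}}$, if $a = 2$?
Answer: $- \frac{1}{43} \approx -0.023256$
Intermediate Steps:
$x{\left(k,j \right)} = - \frac{6}{j}$
$Q{\left(X,l \right)} = -133 + l$ ($Q{\left(X,l \right)} = l - 133 = -133 + l$)
$- \frac{1}{Q{\left(x{\left(10,a \right)},176 \right)}} = - \frac{1}{-133 + 176} = - \frac{1}{43}$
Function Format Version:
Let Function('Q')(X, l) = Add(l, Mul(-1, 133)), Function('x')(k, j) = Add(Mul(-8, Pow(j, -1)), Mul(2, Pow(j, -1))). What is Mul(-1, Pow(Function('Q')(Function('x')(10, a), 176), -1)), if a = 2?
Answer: Rational(-1, 43) ≈ -0.023256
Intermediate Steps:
Function('x')(k, j) = Mul(-6, Pow(j, -1))
Function('Q')(X, l) = Add(-133, l) (Function('Q')(X, l) = Add(l, -133) = Add(-133, l))
Mul(-1, Pow(Function('Q')(Function('x')(10, a), 176), -1)) = Mul(-1, Pow(Add(-133, 176), -1)) = Mul(-1, Pow(43, -1)) = Mul(-1, Rational(1, 43)) = Rational(-1, 43)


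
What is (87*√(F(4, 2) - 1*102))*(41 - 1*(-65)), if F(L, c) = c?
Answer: 92220*I ≈ 92220.0*I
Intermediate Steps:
(87*√(F(4, 2) - 1*102))*(41 - 1*(-65)) = (87*√(2 - 1*102))*(41 - 1*(-65)) = (87*√(2 - 102))*(41 + 65) = (87*√(-100))*106 = (87*(10*I))*106 = (870*I)*106 = 92220*I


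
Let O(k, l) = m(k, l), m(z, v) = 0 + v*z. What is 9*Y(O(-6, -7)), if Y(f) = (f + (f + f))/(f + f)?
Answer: 27/2 ≈ 13.500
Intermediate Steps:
m(z, v) = v*z
O(k, l) = k*l (O(k, l) = l*k = k*l)
Y(f) = 3/2 (Y(f) = (f + 2*f)/((2*f)) = (3*f)*(1/(2*f)) = 3/2)
9*Y(O(-6, -7)) = 9*(3/2) = 27/2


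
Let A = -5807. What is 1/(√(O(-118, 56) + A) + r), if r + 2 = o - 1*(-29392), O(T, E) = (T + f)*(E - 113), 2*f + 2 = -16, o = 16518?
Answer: 11477/526885758 - √358/1053771516 ≈ 2.1765e-5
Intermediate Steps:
f = -9 (f = -1 + (½)*(-16) = -1 - 8 = -9)
O(T, E) = (-113 + E)*(-9 + T) (O(T, E) = (T - 9)*(E - 113) = (-9 + T)*(-113 + E) = (-113 + E)*(-9 + T))
r = 45908 (r = -2 + (16518 - 1*(-29392)) = -2 + (16518 + 29392) = -2 + 45910 = 45908)
1/(√(O(-118, 56) + A) + r) = 1/(√((1017 - 113*(-118) - 9*56 + 56*(-118)) - 5807) + 45908) = 1/(√((1017 + 13334 - 504 - 6608) - 5807) + 45908) = 1/(√(7239 - 5807) + 45908) = 1/(√1432 + 45908) = 1/(2*√358 + 45908) = 1/(45908 + 2*√358)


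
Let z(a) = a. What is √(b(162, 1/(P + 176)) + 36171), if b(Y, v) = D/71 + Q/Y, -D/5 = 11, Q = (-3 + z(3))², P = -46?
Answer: √182334106/71 ≈ 190.18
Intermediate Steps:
Q = 0 (Q = (-3 + 3)² = 0² = 0)
D = -55 (D = -5*11 = -55)
b(Y, v) = -55/71 (b(Y, v) = -55/71 + 0/Y = -55*1/71 + 0 = -55/71 + 0 = -55/71)
√(b(162, 1/(P + 176)) + 36171) = √(-55/71 + 36171) = √(2568086/71) = √182334106/71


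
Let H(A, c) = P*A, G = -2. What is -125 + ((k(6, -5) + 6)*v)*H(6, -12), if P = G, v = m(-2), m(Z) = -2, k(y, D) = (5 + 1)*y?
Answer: 883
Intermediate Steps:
k(y, D) = 6*y
v = -2
P = -2
H(A, c) = -2*A
-125 + ((k(6, -5) + 6)*v)*H(6, -12) = -125 + ((6*6 + 6)*(-2))*(-2*6) = -125 + ((36 + 6)*(-2))*(-12) = -125 + (42*(-2))*(-12) = -125 - 84*(-12) = -125 + 1008 = 883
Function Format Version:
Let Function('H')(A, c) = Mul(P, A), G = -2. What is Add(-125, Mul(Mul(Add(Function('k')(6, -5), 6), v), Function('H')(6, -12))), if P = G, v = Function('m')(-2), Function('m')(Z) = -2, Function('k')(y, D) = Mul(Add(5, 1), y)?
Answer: 883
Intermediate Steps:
Function('k')(y, D) = Mul(6, y)
v = -2
P = -2
Function('H')(A, c) = Mul(-2, A)
Add(-125, Mul(Mul(Add(Function('k')(6, -5), 6), v), Function('H')(6, -12))) = Add(-125, Mul(Mul(Add(Mul(6, 6), 6), -2), Mul(-2, 6))) = Add(-125, Mul(Mul(Add(36, 6), -2), -12)) = Add(-125, Mul(Mul(42, -2), -12)) = Add(-125, Mul(-84, -12)) = Add(-125, 1008) = 883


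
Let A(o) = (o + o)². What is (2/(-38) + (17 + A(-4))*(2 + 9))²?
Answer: 286557184/361 ≈ 7.9379e+5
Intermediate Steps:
A(o) = 4*o² (A(o) = (2*o)² = 4*o²)
(2/(-38) + (17 + A(-4))*(2 + 9))² = (2/(-38) + (17 + 4*(-4)²)*(2 + 9))² = (2*(-1/38) + (17 + 4*16)*11)² = (-1/19 + (17 + 64)*11)² = (-1/19 + 81*11)² = (-1/19 + 891)² = (16928/19)² = 286557184/361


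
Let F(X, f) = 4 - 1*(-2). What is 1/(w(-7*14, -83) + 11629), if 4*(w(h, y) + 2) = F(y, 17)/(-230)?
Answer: 460/5348417 ≈ 8.6007e-5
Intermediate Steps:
F(X, f) = 6 (F(X, f) = 4 + 2 = 6)
w(h, y) = -923/460 (w(h, y) = -2 + (6/(-230))/4 = -2 + (6*(-1/230))/4 = -2 + (¼)*(-3/115) = -2 - 3/460 = -923/460)
1/(w(-7*14, -83) + 11629) = 1/(-923/460 + 11629) = 1/(5348417/460) = 460/5348417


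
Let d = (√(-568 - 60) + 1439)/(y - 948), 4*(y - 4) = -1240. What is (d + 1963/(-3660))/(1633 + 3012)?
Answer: -1288057/3553146300 - I*√157/2912415 ≈ -0.00036251 - 4.3023e-6*I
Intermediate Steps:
y = -306 (y = 4 + (¼)*(-1240) = 4 - 310 = -306)
d = -1439/1254 - I*√157/627 (d = (√(-568 - 60) + 1439)/(-306 - 948) = (√(-628) + 1439)/(-1254) = (2*I*√157 + 1439)*(-1/1254) = (1439 + 2*I*√157)*(-1/1254) = -1439/1254 - I*√157/627 ≈ -1.1475 - 0.019984*I)
(d + 1963/(-3660))/(1633 + 3012) = ((-1439/1254 - I*√157/627) + 1963/(-3660))/(1633 + 3012) = ((-1439/1254 - I*√157/627) + 1963*(-1/3660))/4645 = ((-1439/1254 - I*√157/627) - 1963/3660)*(1/4645) = (-1288057/764940 - I*√157/627)*(1/4645) = -1288057/3553146300 - I*√157/2912415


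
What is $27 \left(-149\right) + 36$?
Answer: $-3987$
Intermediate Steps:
$27 \left(-149\right) + 36 = -4023 + 36 = -3987$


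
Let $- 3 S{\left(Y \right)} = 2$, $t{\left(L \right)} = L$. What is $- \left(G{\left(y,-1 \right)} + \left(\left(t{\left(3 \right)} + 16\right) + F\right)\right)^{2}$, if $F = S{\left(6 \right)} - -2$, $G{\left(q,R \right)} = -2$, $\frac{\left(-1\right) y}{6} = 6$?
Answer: $- \frac{3025}{9} \approx -336.11$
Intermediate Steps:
$y = -36$ ($y = \left(-6\right) 6 = -36$)
$S{\left(Y \right)} = - \frac{2}{3}$ ($S{\left(Y \right)} = \left(- \frac{1}{3}\right) 2 = - \frac{2}{3}$)
$F = \frac{4}{3}$ ($F = - \frac{2}{3} - -2 = - \frac{2}{3} + 2 = \frac{4}{3} \approx 1.3333$)
$- \left(G{\left(y,-1 \right)} + \left(\left(t{\left(3 \right)} + 16\right) + F\right)\right)^{2} = - \left(-2 + \left(\left(3 + 16\right) + \frac{4}{3}\right)\right)^{2} = - \left(-2 + \left(19 + \frac{4}{3}\right)\right)^{2} = - \left(-2 + \frac{61}{3}\right)^{2} = - \left(\frac{55}{3}\right)^{2} = \left(-1\right) \frac{3025}{9} = - \frac{3025}{9}$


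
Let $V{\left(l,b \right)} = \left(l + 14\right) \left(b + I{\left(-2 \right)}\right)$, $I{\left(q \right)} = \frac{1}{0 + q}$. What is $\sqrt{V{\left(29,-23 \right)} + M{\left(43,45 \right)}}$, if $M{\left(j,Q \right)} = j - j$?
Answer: $\frac{i \sqrt{4042}}{2} \approx 31.788 i$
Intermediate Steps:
$M{\left(j,Q \right)} = 0$
$I{\left(q \right)} = \frac{1}{q}$
$V{\left(l,b \right)} = \left(14 + l\right) \left(- \frac{1}{2} + b\right)$ ($V{\left(l,b \right)} = \left(l + 14\right) \left(b + \frac{1}{-2}\right) = \left(14 + l\right) \left(b - \frac{1}{2}\right) = \left(14 + l\right) \left(- \frac{1}{2} + b\right)$)
$\sqrt{V{\left(29,-23 \right)} + M{\left(43,45 \right)}} = \sqrt{\left(-7 + 14 \left(-23\right) - \frac{29}{2} - 667\right) + 0} = \sqrt{\left(-7 - 322 - \frac{29}{2} - 667\right) + 0} = \sqrt{- \frac{2021}{2} + 0} = \sqrt{- \frac{2021}{2}} = \frac{i \sqrt{4042}}{2}$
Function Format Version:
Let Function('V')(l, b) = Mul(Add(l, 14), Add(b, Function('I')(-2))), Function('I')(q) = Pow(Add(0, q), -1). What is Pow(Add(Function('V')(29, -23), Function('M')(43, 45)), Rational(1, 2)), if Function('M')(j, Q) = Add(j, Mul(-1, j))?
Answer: Mul(Rational(1, 2), I, Pow(4042, Rational(1, 2))) ≈ Mul(31.788, I)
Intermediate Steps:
Function('M')(j, Q) = 0
Function('I')(q) = Pow(q, -1)
Function('V')(l, b) = Mul(Add(14, l), Add(Rational(-1, 2), b)) (Function('V')(l, b) = Mul(Add(l, 14), Add(b, Pow(-2, -1))) = Mul(Add(14, l), Add(b, Rational(-1, 2))) = Mul(Add(14, l), Add(Rational(-1, 2), b)))
Pow(Add(Function('V')(29, -23), Function('M')(43, 45)), Rational(1, 2)) = Pow(Add(Add(-7, Mul(14, -23), Mul(Rational(-1, 2), 29), Mul(-23, 29)), 0), Rational(1, 2)) = Pow(Add(Add(-7, -322, Rational(-29, 2), -667), 0), Rational(1, 2)) = Pow(Add(Rational(-2021, 2), 0), Rational(1, 2)) = Pow(Rational(-2021, 2), Rational(1, 2)) = Mul(Rational(1, 2), I, Pow(4042, Rational(1, 2)))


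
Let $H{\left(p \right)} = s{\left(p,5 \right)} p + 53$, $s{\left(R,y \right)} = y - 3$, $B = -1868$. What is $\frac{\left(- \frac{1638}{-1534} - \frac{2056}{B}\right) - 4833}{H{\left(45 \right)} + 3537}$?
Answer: $- \frac{66551951}{50697520} \approx -1.3127$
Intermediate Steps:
$s{\left(R,y \right)} = -3 + y$
$H{\left(p \right)} = 53 + 2 p$ ($H{\left(p \right)} = \left(-3 + 5\right) p + 53 = 2 p + 53 = 53 + 2 p$)
$\frac{\left(- \frac{1638}{-1534} - \frac{2056}{B}\right) - 4833}{H{\left(45 \right)} + 3537} = \frac{\left(- \frac{1638}{-1534} - \frac{2056}{-1868}\right) - 4833}{\left(53 + 2 \cdot 45\right) + 3537} = \frac{\left(\left(-1638\right) \left(- \frac{1}{1534}\right) - - \frac{514}{467}\right) - 4833}{\left(53 + 90\right) + 3537} = \frac{\left(\frac{63}{59} + \frac{514}{467}\right) - 4833}{143 + 3537} = \frac{\frac{59747}{27553} - 4833}{3680} = \left(- \frac{133103902}{27553}\right) \frac{1}{3680} = - \frac{66551951}{50697520}$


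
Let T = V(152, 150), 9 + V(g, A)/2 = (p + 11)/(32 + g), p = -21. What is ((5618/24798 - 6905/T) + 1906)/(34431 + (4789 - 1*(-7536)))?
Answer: 23626501769/482913127452 ≈ 0.048925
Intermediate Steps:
V(g, A) = -18 - 20/(32 + g) (V(g, A) = -18 + 2*((-21 + 11)/(32 + g)) = -18 + 2*(-10/(32 + g)) = -18 - 20/(32 + g))
T = -833/46 (T = 2*(-298 - 9*152)/(32 + 152) = 2*(-298 - 1368)/184 = 2*(1/184)*(-1666) = -833/46 ≈ -18.109)
((5618/24798 - 6905/T) + 1906)/(34431 + (4789 - 1*(-7536))) = ((5618/24798 - 6905/(-833/46)) + 1906)/(34431 + (4789 - 1*(-7536))) = ((5618*(1/24798) - 6905*(-46/833)) + 1906)/(34431 + (4789 + 7536)) = ((2809/12399 + 317630/833) + 1906)/(34431 + 12325) = (3940634267/10328367 + 1906)/46756 = (23626501769/10328367)*(1/46756) = 23626501769/482913127452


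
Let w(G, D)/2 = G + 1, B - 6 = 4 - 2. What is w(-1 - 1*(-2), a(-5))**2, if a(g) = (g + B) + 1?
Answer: 16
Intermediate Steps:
B = 8 (B = 6 + (4 - 2) = 6 + 2 = 8)
a(g) = 9 + g (a(g) = (g + 8) + 1 = (8 + g) + 1 = 9 + g)
w(G, D) = 2 + 2*G (w(G, D) = 2*(G + 1) = 2*(1 + G) = 2 + 2*G)
w(-1 - 1*(-2), a(-5))**2 = (2 + 2*(-1 - 1*(-2)))**2 = (2 + 2*(-1 + 2))**2 = (2 + 2*1)**2 = (2 + 2)**2 = 4**2 = 16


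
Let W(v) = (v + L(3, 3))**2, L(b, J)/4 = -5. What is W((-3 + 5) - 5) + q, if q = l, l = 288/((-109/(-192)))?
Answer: 112957/109 ≈ 1036.3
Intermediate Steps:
L(b, J) = -20 (L(b, J) = 4*(-5) = -20)
l = 55296/109 (l = 288/((-109*(-1/192))) = 288/(109/192) = 288*(192/109) = 55296/109 ≈ 507.30)
W(v) = (-20 + v)**2 (W(v) = (v - 20)**2 = (-20 + v)**2)
q = 55296/109 ≈ 507.30
W((-3 + 5) - 5) + q = (-20 + ((-3 + 5) - 5))**2 + 55296/109 = (-20 + (2 - 5))**2 + 55296/109 = (-20 - 3)**2 + 55296/109 = (-23)**2 + 55296/109 = 529 + 55296/109 = 112957/109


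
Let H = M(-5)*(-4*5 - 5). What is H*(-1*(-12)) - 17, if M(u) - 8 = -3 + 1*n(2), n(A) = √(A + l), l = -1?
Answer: -1817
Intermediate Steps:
n(A) = √(-1 + A) (n(A) = √(A - 1) = √(-1 + A))
M(u) = 6 (M(u) = 8 + (-3 + 1*√(-1 + 2)) = 8 + (-3 + 1*√1) = 8 + (-3 + 1*1) = 8 + (-3 + 1) = 8 - 2 = 6)
H = -150 (H = 6*(-4*5 - 5) = 6*(-20 - 5) = 6*(-25) = -150)
H*(-1*(-12)) - 17 = -(-150)*(-12) - 17 = -150*12 - 17 = -1800 - 17 = -1817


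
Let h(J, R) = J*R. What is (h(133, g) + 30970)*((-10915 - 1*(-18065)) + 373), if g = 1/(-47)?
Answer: 10949403011/47 ≈ 2.3297e+8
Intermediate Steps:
g = -1/47 ≈ -0.021277
(h(133, g) + 30970)*((-10915 - 1*(-18065)) + 373) = (133*(-1/47) + 30970)*((-10915 - 1*(-18065)) + 373) = (-133/47 + 30970)*((-10915 + 18065) + 373) = 1455457*(7150 + 373)/47 = (1455457/47)*7523 = 10949403011/47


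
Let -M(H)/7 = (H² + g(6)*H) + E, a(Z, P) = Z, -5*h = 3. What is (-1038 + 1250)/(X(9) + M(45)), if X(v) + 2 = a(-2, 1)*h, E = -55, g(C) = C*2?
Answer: -530/43927 ≈ -0.012065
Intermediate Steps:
h = -⅗ (h = -⅕*3 = -⅗ ≈ -0.60000)
g(C) = 2*C
M(H) = 385 - 84*H - 7*H² (M(H) = -7*((H² + (2*6)*H) - 55) = -7*((H² + 12*H) - 55) = -7*(-55 + H² + 12*H) = 385 - 84*H - 7*H²)
X(v) = -⅘ (X(v) = -2 - 2*(-⅗) = -2 + 6/5 = -⅘)
(-1038 + 1250)/(X(9) + M(45)) = (-1038 + 1250)/(-⅘ + (385 - 84*45 - 7*45²)) = 212/(-⅘ + (385 - 3780 - 7*2025)) = 212/(-⅘ + (385 - 3780 - 14175)) = 212/(-⅘ - 17570) = 212/(-87854/5) = 212*(-5/87854) = -530/43927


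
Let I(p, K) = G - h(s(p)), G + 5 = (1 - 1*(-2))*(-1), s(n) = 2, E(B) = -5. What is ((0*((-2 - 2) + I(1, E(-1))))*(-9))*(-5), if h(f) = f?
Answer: 0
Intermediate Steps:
G = -8 (G = -5 + (1 - 1*(-2))*(-1) = -5 + (1 + 2)*(-1) = -5 + 3*(-1) = -5 - 3 = -8)
I(p, K) = -10 (I(p, K) = -8 - 1*2 = -8 - 2 = -10)
((0*((-2 - 2) + I(1, E(-1))))*(-9))*(-5) = ((0*((-2 - 2) - 10))*(-9))*(-5) = ((0*(-4 - 10))*(-9))*(-5) = ((0*(-14))*(-9))*(-5) = (0*(-9))*(-5) = 0*(-5) = 0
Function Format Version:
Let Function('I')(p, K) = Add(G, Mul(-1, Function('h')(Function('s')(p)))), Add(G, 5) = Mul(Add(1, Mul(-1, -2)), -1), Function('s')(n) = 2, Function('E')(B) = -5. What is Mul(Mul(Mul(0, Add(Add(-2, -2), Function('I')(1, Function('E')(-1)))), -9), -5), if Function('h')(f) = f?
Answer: 0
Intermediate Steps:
G = -8 (G = Add(-5, Mul(Add(1, Mul(-1, -2)), -1)) = Add(-5, Mul(Add(1, 2), -1)) = Add(-5, Mul(3, -1)) = Add(-5, -3) = -8)
Function('I')(p, K) = -10 (Function('I')(p, K) = Add(-8, Mul(-1, 2)) = Add(-8, -2) = -10)
Mul(Mul(Mul(0, Add(Add(-2, -2), Function('I')(1, Function('E')(-1)))), -9), -5) = Mul(Mul(Mul(0, Add(Add(-2, -2), -10)), -9), -5) = Mul(Mul(Mul(0, Add(-4, -10)), -9), -5) = Mul(Mul(Mul(0, -14), -9), -5) = Mul(Mul(0, -9), -5) = Mul(0, -5) = 0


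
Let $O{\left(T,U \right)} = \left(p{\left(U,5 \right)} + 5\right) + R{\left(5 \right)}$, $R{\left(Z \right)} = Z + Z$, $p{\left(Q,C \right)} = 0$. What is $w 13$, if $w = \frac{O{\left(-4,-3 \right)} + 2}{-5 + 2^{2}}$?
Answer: $-221$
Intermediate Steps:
$R{\left(Z \right)} = 2 Z$
$O{\left(T,U \right)} = 15$ ($O{\left(T,U \right)} = \left(0 + 5\right) + 2 \cdot 5 = 5 + 10 = 15$)
$w = -17$ ($w = \frac{15 + 2}{-5 + 2^{2}} = \frac{17}{-5 + 4} = \frac{17}{-1} = 17 \left(-1\right) = -17$)
$w 13 = \left(-17\right) 13 = -221$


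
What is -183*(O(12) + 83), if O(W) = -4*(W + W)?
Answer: 2379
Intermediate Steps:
O(W) = -8*W
-183*(O(12) + 83) = -183*(-8*12 + 83) = -183*(-96 + 83) = -183*(-13) = 2379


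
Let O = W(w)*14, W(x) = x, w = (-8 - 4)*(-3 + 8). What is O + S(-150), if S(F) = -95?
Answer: -935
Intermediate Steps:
w = -60 (w = -12*5 = -60)
O = -840 (O = -60*14 = -840)
O + S(-150) = -840 - 95 = -935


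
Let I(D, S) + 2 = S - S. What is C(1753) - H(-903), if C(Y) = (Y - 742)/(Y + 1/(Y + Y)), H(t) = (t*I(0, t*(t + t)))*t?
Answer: 3341013986036/2048673 ≈ 1.6308e+6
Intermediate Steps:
I(D, S) = -2 (I(D, S) = -2 + (S - S) = -2 + 0 = -2)
H(t) = -2*t² (H(t) = (t*(-2))*t = (-2*t)*t = -2*t²)
C(Y) = (-742 + Y)/(Y + 1/(2*Y))
C(1753) - H(-903) = 2*1753*(-742 + 1753)/(1 + 2*1753²) - (-2)*(-903)² = 2*1753*1011/(1 + 2*3073009) - (-2)*815409 = 2*1753*1011/(1 + 6146018) - 1*(-1630818) = 2*1753*1011/6146019 + 1630818 = 2*1753*(1/6146019)*1011 + 1630818 = 1181522/2048673 + 1630818 = 3341013986036/2048673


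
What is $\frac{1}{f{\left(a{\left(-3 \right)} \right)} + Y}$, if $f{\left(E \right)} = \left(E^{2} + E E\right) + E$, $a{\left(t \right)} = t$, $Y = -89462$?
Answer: $- \frac{1}{89447} \approx -1.118 \cdot 10^{-5}$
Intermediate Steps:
$f{\left(E \right)} = E + 2 E^{2}$ ($f{\left(E \right)} = \left(E^{2} + E^{2}\right) + E = 2 E^{2} + E = E + 2 E^{2}$)
$\frac{1}{f{\left(a{\left(-3 \right)} \right)} + Y} = \frac{1}{- 3 \left(1 + 2 \left(-3\right)\right) - 89462} = \frac{1}{- 3 \left(1 - 6\right) - 89462} = \frac{1}{\left(-3\right) \left(-5\right) - 89462} = \frac{1}{15 - 89462} = \frac{1}{-89447} = - \frac{1}{89447}$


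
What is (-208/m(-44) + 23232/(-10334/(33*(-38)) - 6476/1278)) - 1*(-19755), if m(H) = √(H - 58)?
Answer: 11475398727/423829 + 104*I*√102/51 ≈ 27076.0 + 20.595*I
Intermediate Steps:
m(H) = √(-58 + H)
(-208/m(-44) + 23232/(-10334/(33*(-38)) - 6476/1278)) - 1*(-19755) = (-208/√(-58 - 44) + 23232/(-10334/(33*(-38)) - 6476/1278)) - 1*(-19755) = (-208*(-I*√102/102) + 23232/(-10334/(-1254) - 6476*1/1278)) + 19755 = (-208*(-I*√102/102) + 23232/(-10334*(-1/1254) - 3238/639)) + 19755 = (-(-104)*I*√102/51 + 23232/(5167/627 - 3238/639)) + 19755 = (104*I*√102/51 + 23232/(423829/133551)) + 19755 = (104*I*√102/51 + 23232*(133551/423829)) + 19755 = (104*I*√102/51 + 3102656832/423829) + 19755 = (3102656832/423829 + 104*I*√102/51) + 19755 = 11475398727/423829 + 104*I*√102/51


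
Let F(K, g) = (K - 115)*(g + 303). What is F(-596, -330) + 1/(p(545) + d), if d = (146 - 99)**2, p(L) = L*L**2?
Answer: 3107626370299/161880834 ≈ 19197.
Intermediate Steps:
p(L) = L**3
d = 2209 (d = 47**2 = 2209)
F(K, g) = (-115 + K)*(303 + g)
F(-596, -330) + 1/(p(545) + d) = (-34845 - 115*(-330) + 303*(-596) - 596*(-330)) + 1/(545**3 + 2209) = (-34845 + 37950 - 180588 + 196680) + 1/(161878625 + 2209) = 19197 + 1/161880834 = 3107626370299/161880834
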